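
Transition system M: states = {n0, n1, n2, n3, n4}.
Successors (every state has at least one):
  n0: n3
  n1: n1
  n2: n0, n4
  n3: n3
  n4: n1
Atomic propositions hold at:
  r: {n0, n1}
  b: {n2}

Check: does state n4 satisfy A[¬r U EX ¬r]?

Sat(¬r) = {n2, n3, n4}
Sat(EX ¬r) = {s : some successor in {n2, n3, n4}} = {n0, n2, n3}
A[¬r U EX ¬r]: least fixpoint, start Z0 = Sat(EX ¬r) = {n0, n2, n3}, add states in Sat(¬r) with every successor in Z. Already a fixed point.
Sat(A[¬r U EX ¬r]) = {n0, n2, n3}
n4 ∉ Sat(A[¬r U EX ¬r]) = {n0, n2, n3}, so the formula does not hold at n4.

No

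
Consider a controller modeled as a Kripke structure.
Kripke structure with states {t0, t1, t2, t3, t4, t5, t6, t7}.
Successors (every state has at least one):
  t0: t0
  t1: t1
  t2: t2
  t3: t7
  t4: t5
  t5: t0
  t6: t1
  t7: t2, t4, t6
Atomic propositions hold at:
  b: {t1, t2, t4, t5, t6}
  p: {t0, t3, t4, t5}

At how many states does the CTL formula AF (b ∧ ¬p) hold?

Sat(¬p) = {t1, t2, t6, t7}
Sat(b ∧ ¬p) = {t1, t2, t6}
AF (b ∧ ¬p): least fixpoint, start Z0 = {t1, t2, t6}, add states with every successor in Z. Already a fixed point.
Sat(AF (b ∧ ¬p)) = {t1, t2, t6}
|Sat(AF (b ∧ ¬p))| = |{t1, t2, t6}| = 3.

3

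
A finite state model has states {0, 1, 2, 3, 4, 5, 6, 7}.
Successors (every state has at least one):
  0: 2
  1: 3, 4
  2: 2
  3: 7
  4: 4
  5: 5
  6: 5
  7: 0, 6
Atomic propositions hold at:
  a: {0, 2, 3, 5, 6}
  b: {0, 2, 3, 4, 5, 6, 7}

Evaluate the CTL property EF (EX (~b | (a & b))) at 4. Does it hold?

No

Sat(~b) = {1}
Sat(a & b) = {0, 2, 3, 5, 6}
Sat(~b | (a & b)) = {0, 1, 2, 3, 5, 6}
Sat(EX (~b | (a & b))) = {s : some successor in {0, 1, 2, 3, 5, 6}} = {0, 1, 2, 5, 6, 7}
EF (EX (~b | (a & b))): least fixpoint, start Z0 = {0, 1, 2, 5, 6, 7}, add states with some successor in Z. Z1 = {0, 1, 2, 3, 5, 6, 7}; fixed.
Sat(EF (EX (~b | (a & b)))) = {0, 1, 2, 3, 5, 6, 7}
4 ∉ Sat(EF (EX (~b | (a & b)))) = {0, 1, 2, 3, 5, 6, 7}, so the formula does not hold at 4.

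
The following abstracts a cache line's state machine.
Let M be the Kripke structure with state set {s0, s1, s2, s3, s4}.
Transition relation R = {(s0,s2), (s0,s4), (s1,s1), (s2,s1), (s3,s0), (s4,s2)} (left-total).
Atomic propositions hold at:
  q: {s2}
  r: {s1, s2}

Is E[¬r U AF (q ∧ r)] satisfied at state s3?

Sat(¬r) = {s0, s3, s4}
Sat(q ∧ r) = {s2}
AF (q ∧ r): least fixpoint, start Z0 = {s2}, add states with every successor in Z. Z1 = {s2, s4}; Z2 = {s0, s2, s4}; Z3 = {s0, s2, s3, s4}; fixed.
Sat(AF (q ∧ r)) = {s0, s2, s3, s4}
E[¬r U AF (q ∧ r)]: least fixpoint, start Z0 = Sat(AF (q ∧ r)) = {s0, s2, s3, s4}, add states in Sat(¬r) with some successor in Z. Already a fixed point.
Sat(E[¬r U AF (q ∧ r)]) = {s0, s2, s3, s4}
s3 ∈ Sat(E[¬r U AF (q ∧ r)]) = {s0, s2, s3, s4}, so the formula holds at s3.

Yes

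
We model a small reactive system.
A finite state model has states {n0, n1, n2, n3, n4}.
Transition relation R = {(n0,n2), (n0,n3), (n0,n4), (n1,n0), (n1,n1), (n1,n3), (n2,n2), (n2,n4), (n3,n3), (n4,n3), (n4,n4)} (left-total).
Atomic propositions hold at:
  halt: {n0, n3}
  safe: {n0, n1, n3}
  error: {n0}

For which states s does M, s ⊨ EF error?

{n0, n1}

EF error: least fixpoint, start Z0 = {n0}, add states with some successor in Z. Z1 = {n0, n1}; fixed.
Sat(EF error) = {n0, n1}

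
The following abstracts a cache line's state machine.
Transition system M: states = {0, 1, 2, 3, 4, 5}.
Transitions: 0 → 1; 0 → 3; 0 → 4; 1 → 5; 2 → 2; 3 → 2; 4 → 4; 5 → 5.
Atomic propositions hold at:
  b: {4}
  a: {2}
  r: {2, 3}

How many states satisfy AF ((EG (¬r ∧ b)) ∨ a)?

Sat(¬r) = {0, 1, 4, 5}
Sat(¬r ∧ b) = {4}
EG (¬r ∧ b): greatest fixpoint, start Z0 = {4}, keep only states in Sat with some successor in Z. Already a fixed point.
Sat(EG (¬r ∧ b)) = {4}
Sat((EG (¬r ∧ b)) ∨ a) = {2, 4}
AF ((EG (¬r ∧ b)) ∨ a): least fixpoint, start Z0 = {2, 4}, add states with every successor in Z. Z1 = {2, 3, 4}; fixed.
Sat(AF ((EG (¬r ∧ b)) ∨ a)) = {2, 3, 4}
|Sat(AF ((EG (¬r ∧ b)) ∨ a))| = |{2, 3, 4}| = 3.

3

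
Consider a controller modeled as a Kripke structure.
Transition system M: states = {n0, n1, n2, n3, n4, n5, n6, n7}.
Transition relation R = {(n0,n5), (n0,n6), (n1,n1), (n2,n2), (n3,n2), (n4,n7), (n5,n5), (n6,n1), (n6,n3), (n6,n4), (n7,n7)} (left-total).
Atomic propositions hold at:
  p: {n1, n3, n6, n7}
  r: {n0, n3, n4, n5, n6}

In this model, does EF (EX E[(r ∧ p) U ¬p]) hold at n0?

Yes

Sat(r ∧ p) = {n3, n6}
Sat(¬p) = {n0, n2, n4, n5}
E[(r ∧ p) U ¬p]: least fixpoint, start Z0 = Sat(¬p) = {n0, n2, n4, n5}, add states in Sat(r ∧ p) with some successor in Z. Z1 = {n0, n2, n3, n4, n5, n6}; fixed.
Sat(E[(r ∧ p) U ¬p]) = {n0, n2, n3, n4, n5, n6}
Sat(EX E[(r ∧ p) U ¬p]) = {s : some successor in {n0, n2, n3, n4, n5, n6}} = {n0, n2, n3, n5, n6}
EF (EX E[(r ∧ p) U ¬p]): least fixpoint, start Z0 = {n0, n2, n3, n5, n6}, add states with some successor in Z. Already a fixed point.
Sat(EF (EX E[(r ∧ p) U ¬p])) = {n0, n2, n3, n5, n6}
n0 ∈ Sat(EF (EX E[(r ∧ p) U ¬p])) = {n0, n2, n3, n5, n6}, so the formula holds at n0.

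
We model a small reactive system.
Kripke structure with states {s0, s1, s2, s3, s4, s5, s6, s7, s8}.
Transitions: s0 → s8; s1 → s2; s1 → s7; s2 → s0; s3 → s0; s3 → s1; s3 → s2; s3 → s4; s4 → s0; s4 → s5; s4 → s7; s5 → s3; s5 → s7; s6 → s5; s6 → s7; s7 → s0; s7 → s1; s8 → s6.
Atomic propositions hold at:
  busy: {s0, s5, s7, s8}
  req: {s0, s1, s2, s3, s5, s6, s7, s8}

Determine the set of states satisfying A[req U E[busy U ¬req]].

{s4}

Sat(¬req) = {s4}
E[busy U ¬req]: least fixpoint, start Z0 = Sat(¬req) = {s4}, add states in Sat(busy) with some successor in Z. Already a fixed point.
Sat(E[busy U ¬req]) = {s4}
A[req U E[busy U ¬req]]: least fixpoint, start Z0 = Sat(E[busy U ¬req]) = {s4}, add states in Sat(req) with every successor in Z. Already a fixed point.
Sat(A[req U E[busy U ¬req]]) = {s4}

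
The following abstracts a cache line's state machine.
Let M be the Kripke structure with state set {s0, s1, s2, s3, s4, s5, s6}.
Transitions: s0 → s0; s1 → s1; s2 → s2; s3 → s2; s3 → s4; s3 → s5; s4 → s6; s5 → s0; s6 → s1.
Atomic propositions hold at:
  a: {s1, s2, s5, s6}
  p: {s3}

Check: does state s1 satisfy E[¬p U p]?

Sat(¬p) = {s0, s1, s2, s4, s5, s6}
E[¬p U p]: least fixpoint, start Z0 = Sat(p) = {s3}, add states in Sat(¬p) with some successor in Z. Already a fixed point.
Sat(E[¬p U p]) = {s3}
s1 ∉ Sat(E[¬p U p]) = {s3}, so the formula does not hold at s1.

No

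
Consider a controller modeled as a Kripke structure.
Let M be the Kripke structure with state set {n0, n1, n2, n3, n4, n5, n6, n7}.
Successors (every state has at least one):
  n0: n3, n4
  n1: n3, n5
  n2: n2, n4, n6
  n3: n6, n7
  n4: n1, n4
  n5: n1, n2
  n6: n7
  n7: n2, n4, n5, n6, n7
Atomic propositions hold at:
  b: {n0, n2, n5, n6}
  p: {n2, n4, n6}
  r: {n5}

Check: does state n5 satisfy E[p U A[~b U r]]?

Yes

Sat(~b) = {n1, n3, n4, n7}
A[~b U r]: least fixpoint, start Z0 = Sat(r) = {n5}, add states in Sat(~b) with every successor in Z. Already a fixed point.
Sat(A[~b U r]) = {n5}
E[p U A[~b U r]]: least fixpoint, start Z0 = Sat(A[~b U r]) = {n5}, add states in Sat(p) with some successor in Z. Already a fixed point.
Sat(E[p U A[~b U r]]) = {n5}
n5 ∈ Sat(E[p U A[~b U r]]) = {n5}, so the formula holds at n5.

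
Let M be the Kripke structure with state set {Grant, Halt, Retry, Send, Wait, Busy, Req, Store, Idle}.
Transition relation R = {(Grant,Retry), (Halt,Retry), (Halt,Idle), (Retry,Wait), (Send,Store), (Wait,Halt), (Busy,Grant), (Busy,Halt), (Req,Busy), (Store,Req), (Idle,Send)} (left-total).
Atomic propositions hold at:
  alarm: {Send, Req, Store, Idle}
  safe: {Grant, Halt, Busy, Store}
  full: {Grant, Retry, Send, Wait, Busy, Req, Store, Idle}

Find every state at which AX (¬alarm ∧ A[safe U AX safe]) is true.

Sat(¬alarm) = {Grant, Halt, Retry, Wait, Busy}
Sat(AX safe) = {s : every successor in {Grant, Halt, Busy, Store}} = {Send, Wait, Busy, Req}
A[safe U AX safe]: least fixpoint, start Z0 = Sat(AX safe) = {Send, Wait, Busy, Req}, add states in Sat(safe) with every successor in Z. Z1 = {Send, Wait, Busy, Req, Store}; fixed.
Sat(A[safe U AX safe]) = {Send, Wait, Busy, Req, Store}
Sat(¬alarm ∧ A[safe U AX safe]) = {Wait, Busy}
Sat(AX (¬alarm ∧ A[safe U AX safe])) = {s : every successor in {Wait, Busy}} = {Retry, Req}

{Retry, Req}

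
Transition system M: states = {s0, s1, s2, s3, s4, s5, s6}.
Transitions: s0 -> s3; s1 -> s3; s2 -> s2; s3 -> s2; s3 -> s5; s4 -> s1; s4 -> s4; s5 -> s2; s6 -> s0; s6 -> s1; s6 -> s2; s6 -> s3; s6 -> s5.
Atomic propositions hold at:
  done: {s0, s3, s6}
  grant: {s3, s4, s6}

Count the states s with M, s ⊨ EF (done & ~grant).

2

Sat(~grant) = {s0, s1, s2, s5}
Sat(done & ~grant) = {s0}
EF (done & ~grant): least fixpoint, start Z0 = {s0}, add states with some successor in Z. Z1 = {s0, s6}; fixed.
Sat(EF (done & ~grant)) = {s0, s6}
|Sat(EF (done & ~grant))| = |{s0, s6}| = 2.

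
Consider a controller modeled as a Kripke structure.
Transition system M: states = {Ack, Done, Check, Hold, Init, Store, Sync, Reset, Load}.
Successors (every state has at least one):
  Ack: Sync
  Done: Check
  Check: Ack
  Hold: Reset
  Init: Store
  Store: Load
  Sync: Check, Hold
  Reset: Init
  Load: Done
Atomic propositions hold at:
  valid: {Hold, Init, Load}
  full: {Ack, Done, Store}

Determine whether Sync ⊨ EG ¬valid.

Yes

Sat(¬valid) = {Ack, Done, Check, Store, Sync, Reset}
EG ¬valid: greatest fixpoint, start Z0 = {Ack, Done, Check, Store, Sync, Reset}, keep only states in Sat with some successor in Z. Z1 = {Ack, Done, Check, Sync}; fixed.
Sat(EG ¬valid) = {Ack, Done, Check, Sync}
Sync ∈ Sat(EG ¬valid) = {Ack, Done, Check, Sync}, so the formula holds at Sync.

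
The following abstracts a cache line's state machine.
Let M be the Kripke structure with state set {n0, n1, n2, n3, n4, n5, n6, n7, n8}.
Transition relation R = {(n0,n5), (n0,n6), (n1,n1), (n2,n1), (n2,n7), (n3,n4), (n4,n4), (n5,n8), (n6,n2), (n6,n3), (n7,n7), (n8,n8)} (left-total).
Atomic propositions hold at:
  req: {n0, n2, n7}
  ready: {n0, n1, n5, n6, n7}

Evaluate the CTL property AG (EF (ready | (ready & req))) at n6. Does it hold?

Sat(ready & req) = {n0, n7}
Sat(ready | (ready & req)) = {n0, n1, n5, n6, n7}
EF (ready | (ready & req)): least fixpoint, start Z0 = {n0, n1, n5, n6, n7}, add states with some successor in Z. Z1 = {n0, n1, n2, n5, n6, n7}; fixed.
Sat(EF (ready | (ready & req))) = {n0, n1, n2, n5, n6, n7}
AG (EF (ready | (ready & req))): greatest fixpoint, start Z0 = {n0, n1, n2, n5, n6, n7}, keep only states in Sat with every successor in Z. Z1 = {n0, n1, n2, n7}; Z2 = {n1, n2, n7}; fixed.
Sat(AG (EF (ready | (ready & req)))) = {n1, n2, n7}
n6 ∉ Sat(AG (EF (ready | (ready & req)))) = {n1, n2, n7}, so the formula does not hold at n6.

No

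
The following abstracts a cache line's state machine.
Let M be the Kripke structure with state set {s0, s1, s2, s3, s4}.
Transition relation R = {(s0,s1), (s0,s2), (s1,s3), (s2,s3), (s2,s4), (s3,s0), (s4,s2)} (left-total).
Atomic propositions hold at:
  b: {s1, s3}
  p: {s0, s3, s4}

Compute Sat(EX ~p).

{s0, s4}

Sat(~p) = {s1, s2}
Sat(EX ~p) = {s : some successor in {s1, s2}} = {s0, s4}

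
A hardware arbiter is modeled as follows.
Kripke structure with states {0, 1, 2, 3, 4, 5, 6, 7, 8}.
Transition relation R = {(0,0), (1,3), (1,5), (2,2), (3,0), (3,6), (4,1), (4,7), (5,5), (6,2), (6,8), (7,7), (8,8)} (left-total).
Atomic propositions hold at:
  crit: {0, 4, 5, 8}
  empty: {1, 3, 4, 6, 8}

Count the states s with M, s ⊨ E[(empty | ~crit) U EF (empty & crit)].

Sat(~crit) = {1, 2, 3, 6, 7}
Sat(empty | ~crit) = {1, 2, 3, 4, 6, 7, 8}
Sat(empty & crit) = {4, 8}
EF (empty & crit): least fixpoint, start Z0 = {4, 8}, add states with some successor in Z. Z1 = {4, 6, 8}; Z2 = {3, 4, 6, 8}; Z3 = {1, 3, 4, 6, 8}; fixed.
Sat(EF (empty & crit)) = {1, 3, 4, 6, 8}
E[(empty | ~crit) U EF (empty & crit)]: least fixpoint, start Z0 = Sat(EF (empty & crit)) = {1, 3, 4, 6, 8}, add states in Sat(empty | ~crit) with some successor in Z. Already a fixed point.
Sat(E[(empty | ~crit) U EF (empty & crit)]) = {1, 3, 4, 6, 8}
|Sat(E[(empty | ~crit) U EF (empty & crit)])| = |{1, 3, 4, 6, 8}| = 5.

5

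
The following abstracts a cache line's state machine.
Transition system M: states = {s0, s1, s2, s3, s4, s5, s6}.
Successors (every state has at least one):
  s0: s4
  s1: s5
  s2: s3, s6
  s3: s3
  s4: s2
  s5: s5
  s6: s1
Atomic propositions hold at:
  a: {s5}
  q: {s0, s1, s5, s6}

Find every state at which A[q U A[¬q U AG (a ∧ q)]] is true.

Sat(¬q) = {s2, s3, s4}
Sat(a ∧ q) = {s5}
AG (a ∧ q): greatest fixpoint, start Z0 = {s5}, keep only states in Sat with every successor in Z. Already a fixed point.
Sat(AG (a ∧ q)) = {s5}
A[¬q U AG (a ∧ q)]: least fixpoint, start Z0 = Sat(AG (a ∧ q)) = {s5}, add states in Sat(¬q) with every successor in Z. Already a fixed point.
Sat(A[¬q U AG (a ∧ q)]) = {s5}
A[q U A[¬q U AG (a ∧ q)]]: least fixpoint, start Z0 = Sat(A[¬q U AG (a ∧ q)]) = {s5}, add states in Sat(q) with every successor in Z. Z1 = {s1, s5}; Z2 = {s1, s5, s6}; fixed.
Sat(A[q U A[¬q U AG (a ∧ q)]]) = {s1, s5, s6}

{s1, s5, s6}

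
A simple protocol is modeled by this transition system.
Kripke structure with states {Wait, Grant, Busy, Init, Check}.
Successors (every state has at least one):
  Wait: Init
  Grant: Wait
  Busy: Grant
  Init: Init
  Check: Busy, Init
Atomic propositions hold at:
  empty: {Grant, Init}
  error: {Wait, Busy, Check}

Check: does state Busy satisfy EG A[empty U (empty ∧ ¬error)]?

Sat(¬error) = {Grant, Init}
Sat(empty ∧ ¬error) = {Grant, Init}
A[empty U (empty ∧ ¬error)]: least fixpoint, start Z0 = Sat((empty ∧ ¬error)) = {Grant, Init}, add states in Sat(empty) with every successor in Z. Already a fixed point.
Sat(A[empty U (empty ∧ ¬error)]) = {Grant, Init}
EG A[empty U (empty ∧ ¬error)]: greatest fixpoint, start Z0 = {Grant, Init}, keep only states in Sat with some successor in Z. Z1 = {Init}; fixed.
Sat(EG A[empty U (empty ∧ ¬error)]) = {Init}
Busy ∉ Sat(EG A[empty U (empty ∧ ¬error)]) = {Init}, so the formula does not hold at Busy.

No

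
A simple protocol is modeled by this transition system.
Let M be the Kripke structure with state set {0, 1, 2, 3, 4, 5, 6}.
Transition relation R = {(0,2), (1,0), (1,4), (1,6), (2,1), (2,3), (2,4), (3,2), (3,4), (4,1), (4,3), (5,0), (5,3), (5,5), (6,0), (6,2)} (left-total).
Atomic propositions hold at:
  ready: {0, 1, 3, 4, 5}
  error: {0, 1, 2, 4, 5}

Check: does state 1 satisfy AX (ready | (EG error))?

No

EG error: greatest fixpoint, start Z0 = {0, 1, 2, 4, 5}, keep only states in Sat with some successor in Z. Already a fixed point.
Sat(EG error) = {0, 1, 2, 4, 5}
Sat(ready | (EG error)) = {0, 1, 2, 3, 4, 5}
Sat(AX (ready | (EG error))) = {s : every successor in {0, 1, 2, 3, 4, 5}} = {0, 2, 3, 4, 5, 6}
1 ∉ Sat(AX (ready | (EG error))) = {0, 2, 3, 4, 5, 6}, so the formula does not hold at 1.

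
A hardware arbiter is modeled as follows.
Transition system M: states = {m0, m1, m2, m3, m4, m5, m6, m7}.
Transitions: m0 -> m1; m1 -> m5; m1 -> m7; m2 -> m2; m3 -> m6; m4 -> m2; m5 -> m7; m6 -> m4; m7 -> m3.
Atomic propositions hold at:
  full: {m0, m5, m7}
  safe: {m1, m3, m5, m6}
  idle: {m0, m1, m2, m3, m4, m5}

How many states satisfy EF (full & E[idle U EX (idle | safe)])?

Sat(idle | safe) = {m0, m1, m2, m3, m4, m5, m6}
Sat(EX (idle | safe)) = {s : some successor in {m0, m1, m2, m3, m4, m5, m6}} = {m0, m1, m2, m3, m4, m6, m7}
E[idle U EX (idle | safe)]: least fixpoint, start Z0 = Sat(EX (idle | safe)) = {m0, m1, m2, m3, m4, m6, m7}, add states in Sat(idle) with some successor in Z. Z1 = {m0, m1, m2, m3, m4, m5, m6, m7}; fixed.
Sat(E[idle U EX (idle | safe)]) = {m0, m1, m2, m3, m4, m5, m6, m7}
Sat(full & E[idle U EX (idle | safe)]) = {m0, m5, m7}
EF (full & E[idle U EX (idle | safe)]): least fixpoint, start Z0 = {m0, m5, m7}, add states with some successor in Z. Z1 = {m0, m1, m5, m7}; fixed.
Sat(EF (full & E[idle U EX (idle | safe)])) = {m0, m1, m5, m7}
|Sat(EF (full & E[idle U EX (idle | safe)]))| = |{m0, m1, m5, m7}| = 4.

4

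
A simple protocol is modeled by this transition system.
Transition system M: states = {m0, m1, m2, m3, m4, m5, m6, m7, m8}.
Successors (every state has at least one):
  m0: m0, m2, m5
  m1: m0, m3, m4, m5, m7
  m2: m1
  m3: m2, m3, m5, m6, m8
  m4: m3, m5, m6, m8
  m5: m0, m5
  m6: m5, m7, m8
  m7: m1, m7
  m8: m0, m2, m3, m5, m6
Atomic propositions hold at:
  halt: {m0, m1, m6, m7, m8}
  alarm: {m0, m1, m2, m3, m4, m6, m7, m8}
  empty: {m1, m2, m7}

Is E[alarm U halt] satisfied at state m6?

E[alarm U halt]: least fixpoint, start Z0 = Sat(halt) = {m0, m1, m6, m7, m8}, add states in Sat(alarm) with some successor in Z. Z1 = {m0, m1, m2, m3, m4, m6, m7, m8}; fixed.
Sat(E[alarm U halt]) = {m0, m1, m2, m3, m4, m6, m7, m8}
m6 ∈ Sat(E[alarm U halt]) = {m0, m1, m2, m3, m4, m6, m7, m8}, so the formula holds at m6.

Yes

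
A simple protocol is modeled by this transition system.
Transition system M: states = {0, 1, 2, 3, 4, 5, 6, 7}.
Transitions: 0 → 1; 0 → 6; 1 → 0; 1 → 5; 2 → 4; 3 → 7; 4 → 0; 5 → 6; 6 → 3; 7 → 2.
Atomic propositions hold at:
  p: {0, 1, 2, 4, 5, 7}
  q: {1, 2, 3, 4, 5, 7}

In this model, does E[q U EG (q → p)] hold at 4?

Sat(q → p) = {0, 1, 2, 4, 5, 6, 7}
EG (q → p): greatest fixpoint, start Z0 = {0, 1, 2, 4, 5, 6, 7}, keep only states in Sat with some successor in Z. Z1 = {0, 1, 2, 4, 5, 7}; Z2 = {0, 1, 2, 4, 7}; fixed.
Sat(EG (q → p)) = {0, 1, 2, 4, 7}
E[q U EG (q → p)]: least fixpoint, start Z0 = Sat(EG (q → p)) = {0, 1, 2, 4, 7}, add states in Sat(q) with some successor in Z. Z1 = {0, 1, 2, 3, 4, 7}; fixed.
Sat(E[q U EG (q → p)]) = {0, 1, 2, 3, 4, 7}
4 ∈ Sat(E[q U EG (q → p)]) = {0, 1, 2, 3, 4, 7}, so the formula holds at 4.

Yes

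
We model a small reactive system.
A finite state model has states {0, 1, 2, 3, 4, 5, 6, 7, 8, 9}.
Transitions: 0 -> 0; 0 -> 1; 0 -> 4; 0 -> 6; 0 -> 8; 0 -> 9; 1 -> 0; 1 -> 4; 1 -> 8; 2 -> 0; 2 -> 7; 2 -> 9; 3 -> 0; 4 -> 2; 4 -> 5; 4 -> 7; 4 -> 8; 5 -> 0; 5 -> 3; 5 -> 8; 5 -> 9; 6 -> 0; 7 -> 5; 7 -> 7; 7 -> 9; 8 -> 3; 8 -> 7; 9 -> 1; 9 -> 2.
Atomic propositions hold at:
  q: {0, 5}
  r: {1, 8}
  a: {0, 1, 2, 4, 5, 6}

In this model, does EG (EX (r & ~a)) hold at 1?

Yes

Sat(~a) = {3, 7, 8, 9}
Sat(r & ~a) = {8}
Sat(EX (r & ~a)) = {s : some successor in {8}} = {0, 1, 4, 5}
EG (EX (r & ~a)): greatest fixpoint, start Z0 = {0, 1, 4, 5}, keep only states in Sat with some successor in Z. Already a fixed point.
Sat(EG (EX (r & ~a))) = {0, 1, 4, 5}
1 ∈ Sat(EG (EX (r & ~a))) = {0, 1, 4, 5}, so the formula holds at 1.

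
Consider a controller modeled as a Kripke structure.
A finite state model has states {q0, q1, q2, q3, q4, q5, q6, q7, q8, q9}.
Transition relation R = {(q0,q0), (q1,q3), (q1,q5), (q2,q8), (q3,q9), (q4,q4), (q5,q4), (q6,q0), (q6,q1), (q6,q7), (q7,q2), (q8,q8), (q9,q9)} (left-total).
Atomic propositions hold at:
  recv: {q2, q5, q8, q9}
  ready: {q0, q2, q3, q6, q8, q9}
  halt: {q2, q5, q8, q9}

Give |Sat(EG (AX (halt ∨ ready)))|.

Sat(halt ∨ ready) = {q0, q2, q3, q5, q6, q8, q9}
Sat(AX (halt ∨ ready)) = {s : every successor in {q0, q2, q3, q5, q6, q8, q9}} = {q0, q1, q2, q3, q7, q8, q9}
EG (AX (halt ∨ ready)): greatest fixpoint, start Z0 = {q0, q1, q2, q3, q7, q8, q9}, keep only states in Sat with some successor in Z. Already a fixed point.
Sat(EG (AX (halt ∨ ready))) = {q0, q1, q2, q3, q7, q8, q9}
|Sat(EG (AX (halt ∨ ready)))| = |{q0, q1, q2, q3, q7, q8, q9}| = 7.

7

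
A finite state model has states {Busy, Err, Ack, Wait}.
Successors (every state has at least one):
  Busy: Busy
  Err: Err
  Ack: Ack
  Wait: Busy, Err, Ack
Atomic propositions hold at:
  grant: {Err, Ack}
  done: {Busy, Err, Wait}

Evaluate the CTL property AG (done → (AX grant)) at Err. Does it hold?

Yes

Sat(AX grant) = {s : every successor in {Err, Ack}} = {Err, Ack}
Sat(done → (AX grant)) = {Err, Ack}
AG (done → (AX grant)): greatest fixpoint, start Z0 = {Err, Ack}, keep only states in Sat with every successor in Z. Already a fixed point.
Sat(AG (done → (AX grant))) = {Err, Ack}
Err ∈ Sat(AG (done → (AX grant))) = {Err, Ack}, so the formula holds at Err.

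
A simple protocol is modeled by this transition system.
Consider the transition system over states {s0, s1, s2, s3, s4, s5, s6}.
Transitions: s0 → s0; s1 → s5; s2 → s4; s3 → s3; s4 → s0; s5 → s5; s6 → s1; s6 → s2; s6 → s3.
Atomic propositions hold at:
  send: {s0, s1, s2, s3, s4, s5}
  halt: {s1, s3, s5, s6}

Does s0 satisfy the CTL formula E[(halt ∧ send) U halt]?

No

Sat(halt ∧ send) = {s1, s3, s5}
E[(halt ∧ send) U halt]: least fixpoint, start Z0 = Sat(halt) = {s1, s3, s5, s6}, add states in Sat(halt ∧ send) with some successor in Z. Already a fixed point.
Sat(E[(halt ∧ send) U halt]) = {s1, s3, s5, s6}
s0 ∉ Sat(E[(halt ∧ send) U halt]) = {s1, s3, s5, s6}, so the formula does not hold at s0.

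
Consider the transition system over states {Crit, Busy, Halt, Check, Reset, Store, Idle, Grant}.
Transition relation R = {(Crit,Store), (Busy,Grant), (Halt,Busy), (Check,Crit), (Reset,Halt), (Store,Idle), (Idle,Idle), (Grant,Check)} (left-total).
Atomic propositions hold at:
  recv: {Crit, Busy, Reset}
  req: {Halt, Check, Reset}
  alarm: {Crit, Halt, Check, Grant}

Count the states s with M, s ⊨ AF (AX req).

4

Sat(AX req) = {s : every successor in {Halt, Check, Reset}} = {Reset, Grant}
AF (AX req): least fixpoint, start Z0 = {Reset, Grant}, add states with every successor in Z. Z1 = {Busy, Reset, Grant}; Z2 = {Busy, Halt, Reset, Grant}; fixed.
Sat(AF (AX req)) = {Busy, Halt, Reset, Grant}
|Sat(AF (AX req))| = |{Busy, Halt, Reset, Grant}| = 4.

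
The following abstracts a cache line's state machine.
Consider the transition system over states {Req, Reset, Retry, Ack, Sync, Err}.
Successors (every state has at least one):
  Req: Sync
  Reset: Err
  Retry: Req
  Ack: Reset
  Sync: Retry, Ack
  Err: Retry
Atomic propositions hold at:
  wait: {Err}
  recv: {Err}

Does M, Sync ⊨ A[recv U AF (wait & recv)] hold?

Sat(wait & recv) = {Err}
AF (wait & recv): least fixpoint, start Z0 = {Err}, add states with every successor in Z. Z1 = {Reset, Err}; Z2 = {Reset, Ack, Err}; fixed.
Sat(AF (wait & recv)) = {Reset, Ack, Err}
A[recv U AF (wait & recv)]: least fixpoint, start Z0 = Sat(AF (wait & recv)) = {Reset, Ack, Err}, add states in Sat(recv) with every successor in Z. Already a fixed point.
Sat(A[recv U AF (wait & recv)]) = {Reset, Ack, Err}
Sync ∉ Sat(A[recv U AF (wait & recv)]) = {Reset, Ack, Err}, so the formula does not hold at Sync.

No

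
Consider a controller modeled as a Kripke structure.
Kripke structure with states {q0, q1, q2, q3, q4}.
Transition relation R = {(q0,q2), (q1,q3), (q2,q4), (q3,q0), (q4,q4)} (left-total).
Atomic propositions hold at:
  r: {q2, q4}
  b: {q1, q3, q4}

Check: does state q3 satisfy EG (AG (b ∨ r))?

No

Sat(b ∨ r) = {q1, q2, q3, q4}
AG (b ∨ r): greatest fixpoint, start Z0 = {q1, q2, q3, q4}, keep only states in Sat with every successor in Z. Z1 = {q1, q2, q4}; Z2 = {q2, q4}; fixed.
Sat(AG (b ∨ r)) = {q2, q4}
EG (AG (b ∨ r)): greatest fixpoint, start Z0 = {q2, q4}, keep only states in Sat with some successor in Z. Already a fixed point.
Sat(EG (AG (b ∨ r))) = {q2, q4}
q3 ∉ Sat(EG (AG (b ∨ r))) = {q2, q4}, so the formula does not hold at q3.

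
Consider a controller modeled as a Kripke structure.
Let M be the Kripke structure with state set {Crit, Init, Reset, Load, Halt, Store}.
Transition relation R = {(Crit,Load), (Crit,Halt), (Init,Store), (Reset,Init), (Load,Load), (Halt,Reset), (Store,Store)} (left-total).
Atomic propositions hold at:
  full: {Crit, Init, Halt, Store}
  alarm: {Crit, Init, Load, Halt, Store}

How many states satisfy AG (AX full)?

3

Sat(AX full) = {s : every successor in {Crit, Init, Halt, Store}} = {Init, Reset, Store}
AG (AX full): greatest fixpoint, start Z0 = {Init, Reset, Store}, keep only states in Sat with every successor in Z. Already a fixed point.
Sat(AG (AX full)) = {Init, Reset, Store}
|Sat(AG (AX full))| = |{Init, Reset, Store}| = 3.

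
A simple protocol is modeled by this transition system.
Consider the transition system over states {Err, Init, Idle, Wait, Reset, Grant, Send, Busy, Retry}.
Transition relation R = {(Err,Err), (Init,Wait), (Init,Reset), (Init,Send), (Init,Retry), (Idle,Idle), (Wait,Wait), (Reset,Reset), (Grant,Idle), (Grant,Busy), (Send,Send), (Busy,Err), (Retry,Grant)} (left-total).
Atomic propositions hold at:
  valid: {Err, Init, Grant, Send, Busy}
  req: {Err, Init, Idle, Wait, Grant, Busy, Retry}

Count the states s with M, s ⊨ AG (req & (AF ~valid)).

2

Sat(~valid) = {Idle, Wait, Reset, Retry}
AF ~valid: least fixpoint, start Z0 = {Idle, Wait, Reset, Retry}, add states with every successor in Z. Already a fixed point.
Sat(AF ~valid) = {Idle, Wait, Reset, Retry}
Sat(req & (AF ~valid)) = {Idle, Wait, Retry}
AG (req & (AF ~valid)): greatest fixpoint, start Z0 = {Idle, Wait, Retry}, keep only states in Sat with every successor in Z. Z1 = {Idle, Wait}; fixed.
Sat(AG (req & (AF ~valid))) = {Idle, Wait}
|Sat(AG (req & (AF ~valid)))| = |{Idle, Wait}| = 2.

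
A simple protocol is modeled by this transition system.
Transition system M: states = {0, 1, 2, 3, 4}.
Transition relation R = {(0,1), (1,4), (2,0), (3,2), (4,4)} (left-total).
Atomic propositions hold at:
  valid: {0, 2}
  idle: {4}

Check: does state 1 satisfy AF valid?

No

AF valid: least fixpoint, start Z0 = {0, 2}, add states with every successor in Z. Z1 = {0, 2, 3}; fixed.
Sat(AF valid) = {0, 2, 3}
1 ∉ Sat(AF valid) = {0, 2, 3}, so the formula does not hold at 1.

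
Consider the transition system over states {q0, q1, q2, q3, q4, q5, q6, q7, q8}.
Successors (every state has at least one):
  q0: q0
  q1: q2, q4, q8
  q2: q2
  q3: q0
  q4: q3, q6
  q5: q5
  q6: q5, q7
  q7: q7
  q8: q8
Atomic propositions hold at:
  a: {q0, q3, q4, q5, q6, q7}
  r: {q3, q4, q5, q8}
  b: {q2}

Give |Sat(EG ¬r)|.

5

Sat(¬r) = {q0, q1, q2, q6, q7}
EG ¬r: greatest fixpoint, start Z0 = {q0, q1, q2, q6, q7}, keep only states in Sat with some successor in Z. Already a fixed point.
Sat(EG ¬r) = {q0, q1, q2, q6, q7}
|Sat(EG ¬r)| = |{q0, q1, q2, q6, q7}| = 5.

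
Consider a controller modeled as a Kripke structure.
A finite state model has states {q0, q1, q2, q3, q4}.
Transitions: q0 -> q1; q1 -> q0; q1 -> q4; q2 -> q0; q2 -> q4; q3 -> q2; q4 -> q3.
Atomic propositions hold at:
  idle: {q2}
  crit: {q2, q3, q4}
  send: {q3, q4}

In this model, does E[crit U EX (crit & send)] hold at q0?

No

Sat(crit & send) = {q3, q4}
Sat(EX (crit & send)) = {s : some successor in {q3, q4}} = {q1, q2, q4}
E[crit U EX (crit & send)]: least fixpoint, start Z0 = Sat(EX (crit & send)) = {q1, q2, q4}, add states in Sat(crit) with some successor in Z. Z1 = {q1, q2, q3, q4}; fixed.
Sat(E[crit U EX (crit & send)]) = {q1, q2, q3, q4}
q0 ∉ Sat(E[crit U EX (crit & send)]) = {q1, q2, q3, q4}, so the formula does not hold at q0.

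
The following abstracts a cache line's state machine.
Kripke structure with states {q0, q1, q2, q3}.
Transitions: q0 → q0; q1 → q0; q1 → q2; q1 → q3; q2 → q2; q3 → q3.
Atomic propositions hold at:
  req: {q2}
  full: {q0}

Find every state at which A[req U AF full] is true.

AF full: least fixpoint, start Z0 = {q0}, add states with every successor in Z. Already a fixed point.
Sat(AF full) = {q0}
A[req U AF full]: least fixpoint, start Z0 = Sat(AF full) = {q0}, add states in Sat(req) with every successor in Z. Already a fixed point.
Sat(A[req U AF full]) = {q0}

{q0}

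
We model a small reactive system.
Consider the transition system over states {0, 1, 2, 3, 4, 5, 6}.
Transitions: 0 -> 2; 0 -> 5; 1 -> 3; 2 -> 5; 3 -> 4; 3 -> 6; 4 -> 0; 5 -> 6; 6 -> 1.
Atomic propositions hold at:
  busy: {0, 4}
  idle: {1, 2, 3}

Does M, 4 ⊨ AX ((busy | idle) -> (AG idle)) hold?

Sat(busy | idle) = {0, 1, 2, 3, 4}
AG idle: greatest fixpoint, start Z0 = {1, 2, 3}, keep only states in Sat with every successor in Z. Z1 = {1}; Z2 = ∅; fixed.
Sat(AG idle) = ∅
Sat((busy | idle) -> (AG idle)) = {5, 6}
Sat(AX ((busy | idle) -> (AG idle))) = {s : every successor in {5, 6}} = {2, 5}
4 ∉ Sat(AX ((busy | idle) -> (AG idle))) = {2, 5}, so the formula does not hold at 4.

No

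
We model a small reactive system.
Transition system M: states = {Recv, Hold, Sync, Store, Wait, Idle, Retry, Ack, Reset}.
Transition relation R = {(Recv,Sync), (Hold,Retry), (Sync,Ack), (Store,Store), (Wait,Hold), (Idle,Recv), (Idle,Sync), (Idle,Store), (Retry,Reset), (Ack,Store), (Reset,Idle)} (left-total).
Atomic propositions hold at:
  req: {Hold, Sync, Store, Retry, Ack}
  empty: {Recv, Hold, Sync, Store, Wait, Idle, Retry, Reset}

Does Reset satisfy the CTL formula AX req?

Sat(AX req) = {s : every successor in {Hold, Sync, Store, Retry, Ack}} = {Recv, Hold, Sync, Store, Wait, Ack}
Reset ∉ Sat(AX req) = {Recv, Hold, Sync, Store, Wait, Ack}, so the formula does not hold at Reset.

No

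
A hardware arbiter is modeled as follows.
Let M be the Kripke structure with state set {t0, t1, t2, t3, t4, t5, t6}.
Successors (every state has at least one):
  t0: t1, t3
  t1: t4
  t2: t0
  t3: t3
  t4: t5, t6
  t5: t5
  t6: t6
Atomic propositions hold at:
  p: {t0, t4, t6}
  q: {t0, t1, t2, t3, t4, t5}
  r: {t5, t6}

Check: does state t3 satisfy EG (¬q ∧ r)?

No

Sat(¬q) = {t6}
Sat(¬q ∧ r) = {t6}
EG (¬q ∧ r): greatest fixpoint, start Z0 = {t6}, keep only states in Sat with some successor in Z. Already a fixed point.
Sat(EG (¬q ∧ r)) = {t6}
t3 ∉ Sat(EG (¬q ∧ r)) = {t6}, so the formula does not hold at t3.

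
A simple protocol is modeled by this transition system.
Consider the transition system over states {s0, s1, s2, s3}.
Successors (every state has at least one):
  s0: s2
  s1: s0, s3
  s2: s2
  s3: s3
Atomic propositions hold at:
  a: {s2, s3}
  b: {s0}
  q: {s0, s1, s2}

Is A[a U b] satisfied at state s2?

A[a U b]: least fixpoint, start Z0 = Sat(b) = {s0}, add states in Sat(a) with every successor in Z. Already a fixed point.
Sat(A[a U b]) = {s0}
s2 ∉ Sat(A[a U b]) = {s0}, so the formula does not hold at s2.

No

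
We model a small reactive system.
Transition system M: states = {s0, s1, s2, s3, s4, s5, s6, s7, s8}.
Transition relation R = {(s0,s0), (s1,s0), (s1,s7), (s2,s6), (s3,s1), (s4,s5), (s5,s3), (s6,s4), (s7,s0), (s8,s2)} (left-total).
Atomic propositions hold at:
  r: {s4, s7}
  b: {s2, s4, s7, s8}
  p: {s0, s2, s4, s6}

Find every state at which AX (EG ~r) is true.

Sat(~r) = {s0, s1, s2, s3, s5, s6, s8}
EG ~r: greatest fixpoint, start Z0 = {s0, s1, s2, s3, s5, s6, s8}, keep only states in Sat with some successor in Z. Z1 = {s0, s1, s2, s3, s5, s8}; Z2 = {s0, s1, s3, s5, s8}; Z3 = {s0, s1, s3, s5}; fixed.
Sat(EG ~r) = {s0, s1, s3, s5}
Sat(AX (EG ~r)) = {s : every successor in {s0, s1, s3, s5}} = {s0, s3, s4, s5, s7}

{s0, s3, s4, s5, s7}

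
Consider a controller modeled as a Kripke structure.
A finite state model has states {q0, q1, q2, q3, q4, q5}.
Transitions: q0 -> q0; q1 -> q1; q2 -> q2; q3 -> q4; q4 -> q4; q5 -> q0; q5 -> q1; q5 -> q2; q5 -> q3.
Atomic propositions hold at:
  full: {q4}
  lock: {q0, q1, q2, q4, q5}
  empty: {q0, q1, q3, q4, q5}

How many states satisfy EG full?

1

EG full: greatest fixpoint, start Z0 = {q4}, keep only states in Sat with some successor in Z. Already a fixed point.
Sat(EG full) = {q4}
|Sat(EG full)| = |{q4}| = 1.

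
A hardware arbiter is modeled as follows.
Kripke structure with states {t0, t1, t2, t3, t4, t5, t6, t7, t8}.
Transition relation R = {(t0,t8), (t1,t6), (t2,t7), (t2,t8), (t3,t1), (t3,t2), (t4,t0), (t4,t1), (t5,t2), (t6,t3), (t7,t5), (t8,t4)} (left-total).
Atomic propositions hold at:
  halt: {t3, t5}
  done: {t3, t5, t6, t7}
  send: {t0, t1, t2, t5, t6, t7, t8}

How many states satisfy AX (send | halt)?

8

Sat(send | halt) = {t0, t1, t2, t3, t5, t6, t7, t8}
Sat(AX (send | halt)) = {s : every successor in {t0, t1, t2, t3, t5, t6, t7, t8}} = {t0, t1, t2, t3, t4, t5, t6, t7}
|Sat(AX (send | halt))| = |{t0, t1, t2, t3, t4, t5, t6, t7}| = 8.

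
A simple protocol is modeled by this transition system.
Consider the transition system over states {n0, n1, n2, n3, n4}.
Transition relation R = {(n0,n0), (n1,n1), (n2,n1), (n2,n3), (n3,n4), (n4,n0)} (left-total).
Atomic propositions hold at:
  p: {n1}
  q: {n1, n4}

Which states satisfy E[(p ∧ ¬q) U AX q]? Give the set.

Sat(¬q) = {n0, n2, n3}
Sat(p ∧ ¬q) = ∅
Sat(AX q) = {s : every successor in {n1, n4}} = {n1, n3}
E[(p ∧ ¬q) U AX q]: least fixpoint, start Z0 = Sat(AX q) = {n1, n3}, add states in Sat(p ∧ ¬q) with some successor in Z. Already a fixed point.
Sat(E[(p ∧ ¬q) U AX q]) = {n1, n3}

{n1, n3}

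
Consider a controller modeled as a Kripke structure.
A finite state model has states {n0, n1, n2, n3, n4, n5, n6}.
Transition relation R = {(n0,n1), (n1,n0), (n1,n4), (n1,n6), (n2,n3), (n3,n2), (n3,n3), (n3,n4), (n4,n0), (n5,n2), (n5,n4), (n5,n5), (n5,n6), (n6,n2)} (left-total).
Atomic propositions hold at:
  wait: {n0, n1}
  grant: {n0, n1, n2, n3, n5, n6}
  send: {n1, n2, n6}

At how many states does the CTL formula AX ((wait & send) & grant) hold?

1

Sat(wait & send) = {n1}
Sat((wait & send) & grant) = {n1}
Sat(AX ((wait & send) & grant)) = {s : every successor in {n1}} = {n0}
|Sat(AX ((wait & send) & grant))| = |{n0}| = 1.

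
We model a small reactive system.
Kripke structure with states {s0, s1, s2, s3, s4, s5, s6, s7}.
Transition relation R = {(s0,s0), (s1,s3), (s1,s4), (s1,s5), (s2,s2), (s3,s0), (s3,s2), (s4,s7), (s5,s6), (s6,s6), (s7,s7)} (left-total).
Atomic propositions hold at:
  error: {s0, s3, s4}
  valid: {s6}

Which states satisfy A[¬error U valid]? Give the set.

Sat(¬error) = {s1, s2, s5, s6, s7}
A[¬error U valid]: least fixpoint, start Z0 = Sat(valid) = {s6}, add states in Sat(¬error) with every successor in Z. Z1 = {s5, s6}; fixed.
Sat(A[¬error U valid]) = {s5, s6}

{s5, s6}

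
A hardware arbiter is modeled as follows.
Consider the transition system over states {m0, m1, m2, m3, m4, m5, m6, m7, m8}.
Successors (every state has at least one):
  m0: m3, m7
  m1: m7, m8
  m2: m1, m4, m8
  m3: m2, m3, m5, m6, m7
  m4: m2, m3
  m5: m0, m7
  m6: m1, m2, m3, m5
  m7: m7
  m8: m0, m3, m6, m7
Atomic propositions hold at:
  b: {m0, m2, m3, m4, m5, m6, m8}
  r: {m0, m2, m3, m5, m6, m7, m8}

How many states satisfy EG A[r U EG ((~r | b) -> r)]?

Sat(~r) = {m1, m4}
Sat(~r | b) = {m0, m1, m2, m3, m4, m5, m6, m8}
Sat((~r | b) -> r) = {m0, m2, m3, m5, m6, m7, m8}
EG ((~r | b) -> r): greatest fixpoint, start Z0 = {m0, m2, m3, m5, m6, m7, m8}, keep only states in Sat with some successor in Z. Already a fixed point.
Sat(EG ((~r | b) -> r)) = {m0, m2, m3, m5, m6, m7, m8}
A[r U EG ((~r | b) -> r)]: least fixpoint, start Z0 = Sat(EG ((~r | b) -> r)) = {m0, m2, m3, m5, m6, m7, m8}, add states in Sat(r) with every successor in Z. Already a fixed point.
Sat(A[r U EG ((~r | b) -> r)]) = {m0, m2, m3, m5, m6, m7, m8}
EG A[r U EG ((~r | b) -> r)]: greatest fixpoint, start Z0 = {m0, m2, m3, m5, m6, m7, m8}, keep only states in Sat with some successor in Z. Already a fixed point.
Sat(EG A[r U EG ((~r | b) -> r)]) = {m0, m2, m3, m5, m6, m7, m8}
|Sat(EG A[r U EG ((~r | b) -> r)])| = |{m0, m2, m3, m5, m6, m7, m8}| = 7.

7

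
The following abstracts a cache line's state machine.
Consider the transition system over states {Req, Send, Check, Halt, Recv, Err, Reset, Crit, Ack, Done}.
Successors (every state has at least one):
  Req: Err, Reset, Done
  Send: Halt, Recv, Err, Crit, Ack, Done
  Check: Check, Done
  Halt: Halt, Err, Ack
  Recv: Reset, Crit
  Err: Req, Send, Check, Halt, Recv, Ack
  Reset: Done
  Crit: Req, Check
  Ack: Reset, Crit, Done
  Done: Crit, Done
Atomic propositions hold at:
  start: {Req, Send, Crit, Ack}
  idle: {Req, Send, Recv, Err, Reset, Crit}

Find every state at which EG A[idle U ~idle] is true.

{Check, Halt, Reset, Ack, Done}

Sat(~idle) = {Check, Halt, Ack, Done}
A[idle U ~idle]: least fixpoint, start Z0 = Sat(~idle) = {Check, Halt, Ack, Done}, add states in Sat(idle) with every successor in Z. Z1 = {Check, Halt, Reset, Ack, Done}; fixed.
Sat(A[idle U ~idle]) = {Check, Halt, Reset, Ack, Done}
EG A[idle U ~idle]: greatest fixpoint, start Z0 = {Check, Halt, Reset, Ack, Done}, keep only states in Sat with some successor in Z. Already a fixed point.
Sat(EG A[idle U ~idle]) = {Check, Halt, Reset, Ack, Done}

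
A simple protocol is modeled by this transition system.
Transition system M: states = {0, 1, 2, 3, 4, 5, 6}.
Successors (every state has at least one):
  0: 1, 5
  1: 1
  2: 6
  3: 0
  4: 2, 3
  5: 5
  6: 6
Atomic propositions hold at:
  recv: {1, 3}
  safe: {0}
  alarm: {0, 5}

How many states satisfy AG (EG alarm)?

EG alarm: greatest fixpoint, start Z0 = {0, 5}, keep only states in Sat with some successor in Z. Already a fixed point.
Sat(EG alarm) = {0, 5}
AG (EG alarm): greatest fixpoint, start Z0 = {0, 5}, keep only states in Sat with every successor in Z. Z1 = {5}; fixed.
Sat(AG (EG alarm)) = {5}
|Sat(AG (EG alarm))| = |{5}| = 1.

1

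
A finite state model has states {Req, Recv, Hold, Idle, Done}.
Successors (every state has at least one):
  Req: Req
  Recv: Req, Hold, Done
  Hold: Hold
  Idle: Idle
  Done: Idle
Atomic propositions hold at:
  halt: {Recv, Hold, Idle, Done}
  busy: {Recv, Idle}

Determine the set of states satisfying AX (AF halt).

{Hold, Idle, Done}

AF halt: least fixpoint, start Z0 = {Recv, Hold, Idle, Done}, add states with every successor in Z. Already a fixed point.
Sat(AF halt) = {Recv, Hold, Idle, Done}
Sat(AX (AF halt)) = {s : every successor in {Recv, Hold, Idle, Done}} = {Hold, Idle, Done}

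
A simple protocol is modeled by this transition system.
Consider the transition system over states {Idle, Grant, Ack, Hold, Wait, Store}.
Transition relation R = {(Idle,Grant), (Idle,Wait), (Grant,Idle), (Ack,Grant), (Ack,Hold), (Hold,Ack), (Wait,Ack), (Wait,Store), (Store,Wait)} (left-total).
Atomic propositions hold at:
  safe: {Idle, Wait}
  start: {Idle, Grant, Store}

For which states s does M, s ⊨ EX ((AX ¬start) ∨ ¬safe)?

Sat(¬start) = {Ack, Hold, Wait}
Sat(AX ¬start) = {s : every successor in {Ack, Hold, Wait}} = {Hold, Store}
Sat(¬safe) = {Grant, Ack, Hold, Store}
Sat((AX ¬start) ∨ ¬safe) = {Grant, Ack, Hold, Store}
Sat(EX ((AX ¬start) ∨ ¬safe)) = {s : some successor in {Grant, Ack, Hold, Store}} = {Idle, Ack, Hold, Wait}

{Idle, Ack, Hold, Wait}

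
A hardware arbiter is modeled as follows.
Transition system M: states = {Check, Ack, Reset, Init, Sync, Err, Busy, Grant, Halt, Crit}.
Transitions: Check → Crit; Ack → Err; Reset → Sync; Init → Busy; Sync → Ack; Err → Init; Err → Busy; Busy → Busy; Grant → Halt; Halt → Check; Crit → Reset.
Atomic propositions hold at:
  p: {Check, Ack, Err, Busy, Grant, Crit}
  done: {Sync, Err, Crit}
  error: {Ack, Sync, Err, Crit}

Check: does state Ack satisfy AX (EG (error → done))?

Yes

Sat(error → done) = {Check, Reset, Init, Sync, Err, Busy, Grant, Halt, Crit}
EG (error → done): greatest fixpoint, start Z0 = {Check, Reset, Init, Sync, Err, Busy, Grant, Halt, Crit}, keep only states in Sat with some successor in Z. Z1 = {Check, Reset, Init, Err, Busy, Grant, Halt, Crit}; Z2 = {Check, Init, Err, Busy, Grant, Halt, Crit}; Z3 = {Check, Init, Err, Busy, Grant, Halt}; Z4 = {Init, Err, Busy, Grant, Halt}; Z5 = {Init, Err, Busy, Grant}; Z6 = {Init, Err, Busy}; fixed.
Sat(EG (error → done)) = {Init, Err, Busy}
Sat(AX (EG (error → done))) = {s : every successor in {Init, Err, Busy}} = {Ack, Init, Err, Busy}
Ack ∈ Sat(AX (EG (error → done))) = {Ack, Init, Err, Busy}, so the formula holds at Ack.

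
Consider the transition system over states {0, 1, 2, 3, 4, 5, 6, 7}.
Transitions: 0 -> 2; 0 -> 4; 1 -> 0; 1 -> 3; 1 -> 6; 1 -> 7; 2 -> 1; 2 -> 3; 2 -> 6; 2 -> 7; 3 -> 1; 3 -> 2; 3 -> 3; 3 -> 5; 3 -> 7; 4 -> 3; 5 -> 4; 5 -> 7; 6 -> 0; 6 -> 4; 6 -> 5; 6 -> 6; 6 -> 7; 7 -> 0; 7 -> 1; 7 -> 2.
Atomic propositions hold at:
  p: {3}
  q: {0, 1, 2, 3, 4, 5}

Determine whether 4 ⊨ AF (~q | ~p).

Yes

Sat(~q) = {6, 7}
Sat(~p) = {0, 1, 2, 4, 5, 6, 7}
Sat(~q | ~p) = {0, 1, 2, 4, 5, 6, 7}
AF (~q | ~p): least fixpoint, start Z0 = {0, 1, 2, 4, 5, 6, 7}, add states with every successor in Z. Already a fixed point.
Sat(AF (~q | ~p)) = {0, 1, 2, 4, 5, 6, 7}
4 ∈ Sat(AF (~q | ~p)) = {0, 1, 2, 4, 5, 6, 7}, so the formula holds at 4.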